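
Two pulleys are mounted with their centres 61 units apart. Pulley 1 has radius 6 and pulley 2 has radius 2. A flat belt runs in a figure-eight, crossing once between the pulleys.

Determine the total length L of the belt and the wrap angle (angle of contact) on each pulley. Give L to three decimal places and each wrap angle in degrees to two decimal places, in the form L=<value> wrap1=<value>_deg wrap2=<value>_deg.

crossed belt: β = asin((r1+r2)/C) = asin(8/61) = 7.5359°
wrap1 = wrap2 = π + 2β = 195.0718°
tangent length = C·cosβ = 60.4731
L = (r1+r2)·wrap + 2·C·cosβ = 8·3.4046 + 2·60.4731 = 148.1834

L=148.183 wrap1=195.07_deg wrap2=195.07_deg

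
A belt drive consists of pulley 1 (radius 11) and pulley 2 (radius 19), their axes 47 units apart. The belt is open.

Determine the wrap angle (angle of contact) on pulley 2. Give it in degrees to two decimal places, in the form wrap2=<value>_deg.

wrap2=199.60_deg

open belt: β = asin((r2−r1)/C) = asin(8/47) = 9.8002°
wrap1 = π − 2β = 160.3996°
wrap2 = π + 2β = 199.6004°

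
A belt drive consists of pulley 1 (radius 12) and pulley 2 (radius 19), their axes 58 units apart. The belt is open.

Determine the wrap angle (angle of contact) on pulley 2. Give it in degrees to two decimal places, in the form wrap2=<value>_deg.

open belt: β = asin((r2−r1)/C) = asin(7/58) = 6.9319°
wrap1 = π − 2β = 166.1362°
wrap2 = π + 2β = 193.8638°

wrap2=193.86_deg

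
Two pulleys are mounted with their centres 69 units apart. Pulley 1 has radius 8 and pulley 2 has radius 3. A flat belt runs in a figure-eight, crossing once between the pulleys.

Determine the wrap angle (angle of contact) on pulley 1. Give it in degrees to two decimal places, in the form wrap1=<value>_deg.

crossed belt: β = asin((r1+r2)/C) = asin(11/69) = 9.1732°
wrap1 = wrap2 = π + 2β = 198.3465°

wrap1=198.35_deg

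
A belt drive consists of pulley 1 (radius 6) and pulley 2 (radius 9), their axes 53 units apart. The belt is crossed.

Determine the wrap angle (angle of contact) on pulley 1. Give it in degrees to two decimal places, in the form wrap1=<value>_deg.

wrap1=212.88_deg

crossed belt: β = asin((r1+r2)/C) = asin(15/53) = 16.4405°
wrap1 = wrap2 = π + 2β = 212.8809°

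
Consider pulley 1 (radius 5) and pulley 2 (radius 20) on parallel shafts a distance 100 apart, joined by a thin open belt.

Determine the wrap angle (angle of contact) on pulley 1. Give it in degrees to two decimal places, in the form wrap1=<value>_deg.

open belt: β = asin((r2−r1)/C) = asin(15/100) = 8.6269°
wrap1 = π − 2β = 162.7461°
wrap2 = π + 2β = 197.2539°

wrap1=162.75_deg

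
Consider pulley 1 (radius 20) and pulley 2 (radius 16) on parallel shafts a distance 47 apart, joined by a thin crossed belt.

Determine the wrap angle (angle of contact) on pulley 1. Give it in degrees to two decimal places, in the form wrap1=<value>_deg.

wrap1=279.98_deg

crossed belt: β = asin((r1+r2)/C) = asin(36/47) = 49.9922°
wrap1 = wrap2 = π + 2β = 279.9845°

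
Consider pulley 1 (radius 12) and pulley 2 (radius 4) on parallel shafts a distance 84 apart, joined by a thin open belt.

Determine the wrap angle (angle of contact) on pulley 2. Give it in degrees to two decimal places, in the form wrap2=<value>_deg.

open belt: β = asin((r2−r1)/C) = asin(-8/84) = -5.4650°
wrap1 = π − 2β = 190.9300°
wrap2 = π + 2β = 169.0700°

wrap2=169.07_deg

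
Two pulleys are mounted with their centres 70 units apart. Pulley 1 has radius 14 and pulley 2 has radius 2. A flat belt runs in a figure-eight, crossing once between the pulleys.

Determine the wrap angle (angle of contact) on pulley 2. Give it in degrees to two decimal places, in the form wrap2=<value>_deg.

crossed belt: β = asin((r1+r2)/C) = asin(16/70) = 13.2130°
wrap1 = wrap2 = π + 2β = 206.4260°

wrap2=206.43_deg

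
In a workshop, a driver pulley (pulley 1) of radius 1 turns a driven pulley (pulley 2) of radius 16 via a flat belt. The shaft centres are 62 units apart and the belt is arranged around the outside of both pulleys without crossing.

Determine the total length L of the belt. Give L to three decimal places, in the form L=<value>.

open belt: β = asin((r2−r1)/C) = asin(15/62) = 14.0008°
wrap1 = π − 2β = 151.9984°
wrap2 = π + 2β = 208.0016°
tangent length = C·cosβ = 60.1581
L = r1·wrap1 + r2·wrap2 + 2·C·cosβ = 1·2.6529 + 16·3.6303 + 2·60.1581 = 181.0541

L=181.054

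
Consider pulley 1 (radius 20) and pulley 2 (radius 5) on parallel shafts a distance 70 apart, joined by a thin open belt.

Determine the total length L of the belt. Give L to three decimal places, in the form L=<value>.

L=221.767

open belt: β = asin((r2−r1)/C) = asin(-15/70) = -12.3736°
wrap1 = π − 2β = 204.7473°
wrap2 = π + 2β = 155.2527°
tangent length = C·cosβ = 68.3740
L = r1·wrap1 + r2·wrap2 + 2·C·cosβ = 20·3.5735 + 5·2.7097 + 2·68.3740 = 221.7666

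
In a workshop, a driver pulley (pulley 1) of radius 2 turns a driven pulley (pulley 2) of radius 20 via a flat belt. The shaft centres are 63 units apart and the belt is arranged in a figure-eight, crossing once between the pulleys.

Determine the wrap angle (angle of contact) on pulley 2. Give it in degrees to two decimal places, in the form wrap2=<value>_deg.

wrap2=220.88_deg

crossed belt: β = asin((r1+r2)/C) = asin(22/63) = 20.4388°
wrap1 = wrap2 = π + 2β = 220.8776°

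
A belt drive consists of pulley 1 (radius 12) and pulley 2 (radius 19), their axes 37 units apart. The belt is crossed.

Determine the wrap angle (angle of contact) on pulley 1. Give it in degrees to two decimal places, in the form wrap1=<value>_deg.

crossed belt: β = asin((r1+r2)/C) = asin(31/37) = 56.9125°
wrap1 = wrap2 = π + 2β = 293.8250°

wrap1=293.83_deg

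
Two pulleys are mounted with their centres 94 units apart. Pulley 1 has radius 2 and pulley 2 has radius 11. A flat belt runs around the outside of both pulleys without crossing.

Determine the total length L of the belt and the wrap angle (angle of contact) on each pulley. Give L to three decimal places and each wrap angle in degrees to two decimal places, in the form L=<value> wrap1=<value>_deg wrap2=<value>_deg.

L=229.703 wrap1=169.01_deg wrap2=190.99_deg

open belt: β = asin((r2−r1)/C) = asin(9/94) = 5.4942°
wrap1 = π − 2β = 169.0116°
wrap2 = π + 2β = 190.9884°
tangent length = C·cosβ = 93.5682
L = r1·wrap1 + r2·wrap2 + 2·C·cosβ = 2·2.9498 + 11·3.3334 + 2·93.5682 = 229.7031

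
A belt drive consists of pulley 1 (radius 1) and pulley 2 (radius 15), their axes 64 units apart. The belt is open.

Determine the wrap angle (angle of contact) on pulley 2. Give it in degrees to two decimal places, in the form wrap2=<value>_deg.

wrap2=205.27_deg

open belt: β = asin((r2−r1)/C) = asin(14/64) = 12.6356°
wrap1 = π − 2β = 154.7287°
wrap2 = π + 2β = 205.2713°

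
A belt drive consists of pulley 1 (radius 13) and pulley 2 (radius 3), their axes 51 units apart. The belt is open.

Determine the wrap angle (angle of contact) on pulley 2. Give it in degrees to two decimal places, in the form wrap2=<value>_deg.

wrap2=157.38_deg

open belt: β = asin((r2−r1)/C) = asin(-10/51) = -11.3077°
wrap1 = π − 2β = 202.6155°
wrap2 = π + 2β = 157.3845°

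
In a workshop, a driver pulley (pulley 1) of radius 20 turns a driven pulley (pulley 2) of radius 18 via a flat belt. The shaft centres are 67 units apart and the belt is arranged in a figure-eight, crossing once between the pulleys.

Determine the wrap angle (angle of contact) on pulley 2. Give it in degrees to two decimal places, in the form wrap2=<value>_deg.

wrap2=249.11_deg

crossed belt: β = asin((r1+r2)/C) = asin(38/67) = 34.5527°
wrap1 = wrap2 = π + 2β = 249.1054°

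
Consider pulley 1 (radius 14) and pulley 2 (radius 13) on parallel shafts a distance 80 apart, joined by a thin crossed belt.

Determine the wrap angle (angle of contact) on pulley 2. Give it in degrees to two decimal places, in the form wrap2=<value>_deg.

wrap2=219.45_deg

crossed belt: β = asin((r1+r2)/C) = asin(27/80) = 19.7246°
wrap1 = wrap2 = π + 2β = 219.4493°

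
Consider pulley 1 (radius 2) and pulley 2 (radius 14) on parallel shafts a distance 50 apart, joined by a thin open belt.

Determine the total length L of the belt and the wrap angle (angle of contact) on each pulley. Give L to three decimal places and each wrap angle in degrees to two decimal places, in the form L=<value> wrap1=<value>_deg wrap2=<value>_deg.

L=153.160 wrap1=152.23_deg wrap2=207.77_deg

open belt: β = asin((r2−r1)/C) = asin(12/50) = 13.8865°
wrap1 = π − 2β = 152.2269°
wrap2 = π + 2β = 207.7731°
tangent length = C·cosβ = 48.5386
L = r1·wrap1 + r2·wrap2 + 2·C·cosβ = 2·2.6569 + 14·3.6263 + 2·48.5386 = 153.1596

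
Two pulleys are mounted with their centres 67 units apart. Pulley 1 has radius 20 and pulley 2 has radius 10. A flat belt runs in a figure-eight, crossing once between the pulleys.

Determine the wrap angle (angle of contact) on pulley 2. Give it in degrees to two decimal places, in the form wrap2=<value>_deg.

crossed belt: β = asin((r1+r2)/C) = asin(30/67) = 26.6001°
wrap1 = wrap2 = π + 2β = 233.2003°

wrap2=233.20_deg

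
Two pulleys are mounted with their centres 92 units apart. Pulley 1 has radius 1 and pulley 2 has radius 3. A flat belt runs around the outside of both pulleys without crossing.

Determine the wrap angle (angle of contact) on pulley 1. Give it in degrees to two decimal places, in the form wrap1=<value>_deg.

wrap1=177.51_deg

open belt: β = asin((r2−r1)/C) = asin(2/92) = 1.2457°
wrap1 = π − 2β = 177.5087°
wrap2 = π + 2β = 182.4913°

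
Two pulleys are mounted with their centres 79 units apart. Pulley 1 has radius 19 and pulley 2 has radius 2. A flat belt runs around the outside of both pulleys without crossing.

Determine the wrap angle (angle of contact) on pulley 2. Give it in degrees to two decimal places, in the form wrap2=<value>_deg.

open belt: β = asin((r2−r1)/C) = asin(-17/79) = -12.4267°
wrap1 = π − 2β = 204.8533°
wrap2 = π + 2β = 155.1467°

wrap2=155.15_deg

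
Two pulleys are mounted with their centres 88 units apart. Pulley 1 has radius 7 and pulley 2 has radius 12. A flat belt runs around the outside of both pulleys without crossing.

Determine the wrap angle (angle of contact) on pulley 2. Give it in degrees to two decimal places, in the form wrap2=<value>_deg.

wrap2=186.51_deg

open belt: β = asin((r2−r1)/C) = asin(5/88) = 3.2572°
wrap1 = π − 2β = 173.4856°
wrap2 = π + 2β = 186.5144°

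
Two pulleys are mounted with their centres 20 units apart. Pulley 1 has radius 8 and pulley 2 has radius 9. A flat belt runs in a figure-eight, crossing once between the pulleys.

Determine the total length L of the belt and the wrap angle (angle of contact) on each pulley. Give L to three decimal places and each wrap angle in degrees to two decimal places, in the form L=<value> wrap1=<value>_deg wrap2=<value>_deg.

crossed belt: β = asin((r1+r2)/C) = asin(17/20) = 58.2117°
wrap1 = wrap2 = π + 2β = 296.4233°
tangent length = C·cosβ = 10.5357
L = (r1+r2)·wrap + 2·C·cosβ = 17·5.1736 + 2·10.5357 = 109.0219

L=109.022 wrap1=296.42_deg wrap2=296.42_deg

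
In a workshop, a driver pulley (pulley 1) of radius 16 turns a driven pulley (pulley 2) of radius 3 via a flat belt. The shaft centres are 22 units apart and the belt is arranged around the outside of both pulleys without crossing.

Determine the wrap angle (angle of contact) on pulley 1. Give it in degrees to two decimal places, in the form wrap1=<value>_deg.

wrap1=252.44_deg

open belt: β = asin((r2−r1)/C) = asin(-13/22) = -36.2215°
wrap1 = π − 2β = 252.4431°
wrap2 = π + 2β = 107.5569°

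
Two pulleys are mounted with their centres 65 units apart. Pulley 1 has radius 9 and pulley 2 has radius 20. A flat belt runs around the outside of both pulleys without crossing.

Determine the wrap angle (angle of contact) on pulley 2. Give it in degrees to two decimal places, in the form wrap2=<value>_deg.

wrap2=199.49_deg

open belt: β = asin((r2−r1)/C) = asin(11/65) = 9.7431°
wrap1 = π − 2β = 160.5138°
wrap2 = π + 2β = 199.4862°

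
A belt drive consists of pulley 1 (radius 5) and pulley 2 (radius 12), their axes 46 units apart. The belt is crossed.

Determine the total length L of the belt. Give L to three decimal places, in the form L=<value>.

crossed belt: β = asin((r1+r2)/C) = asin(17/46) = 21.6888°
wrap1 = wrap2 = π + 2β = 223.3776°
tangent length = C·cosβ = 42.7434
L = (r1+r2)·wrap + 2·C·cosβ = 17·3.8987 + 2·42.7434 = 151.7643

L=151.764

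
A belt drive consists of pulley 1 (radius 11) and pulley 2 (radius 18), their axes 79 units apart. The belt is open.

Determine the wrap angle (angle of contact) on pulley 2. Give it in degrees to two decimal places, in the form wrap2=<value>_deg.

open belt: β = asin((r2−r1)/C) = asin(7/79) = 5.0835°
wrap1 = π − 2β = 169.8330°
wrap2 = π + 2β = 190.1670°

wrap2=190.17_deg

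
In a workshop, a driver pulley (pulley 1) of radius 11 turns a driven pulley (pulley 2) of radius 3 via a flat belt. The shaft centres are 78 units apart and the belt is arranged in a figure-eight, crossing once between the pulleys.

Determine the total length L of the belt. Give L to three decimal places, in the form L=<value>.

crossed belt: β = asin((r1+r2)/C) = asin(14/78) = 10.3399°
wrap1 = wrap2 = π + 2β = 200.6798°
tangent length = C·cosβ = 76.7333
L = (r1+r2)·wrap + 2·C·cosβ = 14·3.5025 + 2·76.7333 = 202.5019

L=202.502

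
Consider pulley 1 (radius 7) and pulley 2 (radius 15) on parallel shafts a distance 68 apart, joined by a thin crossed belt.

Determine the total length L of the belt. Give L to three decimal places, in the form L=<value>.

L=212.297

crossed belt: β = asin((r1+r2)/C) = asin(22/68) = 18.8765°
wrap1 = wrap2 = π + 2β = 217.7530°
tangent length = C·cosβ = 64.3428
L = (r1+r2)·wrap + 2·C·cosβ = 22·3.8005 + 2·64.3428 = 212.2968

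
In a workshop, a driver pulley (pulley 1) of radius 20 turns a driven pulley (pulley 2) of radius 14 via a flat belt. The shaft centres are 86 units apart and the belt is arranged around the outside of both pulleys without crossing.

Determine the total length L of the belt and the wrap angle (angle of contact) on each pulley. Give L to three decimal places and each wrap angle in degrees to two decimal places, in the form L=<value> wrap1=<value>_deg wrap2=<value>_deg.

L=279.233 wrap1=188.00_deg wrap2=172.00_deg

open belt: β = asin((r2−r1)/C) = asin(-6/86) = -4.0006°
wrap1 = π − 2β = 188.0013°
wrap2 = π + 2β = 171.9987°
tangent length = C·cosβ = 85.7904
L = r1·wrap1 + r2·wrap2 + 2·C·cosβ = 20·3.2812 + 14·3.0019 + 2·85.7904 = 279.2329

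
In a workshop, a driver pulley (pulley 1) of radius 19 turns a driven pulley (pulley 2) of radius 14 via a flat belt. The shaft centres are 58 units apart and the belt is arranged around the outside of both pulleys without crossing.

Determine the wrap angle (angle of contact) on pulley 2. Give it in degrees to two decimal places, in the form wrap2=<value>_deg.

open belt: β = asin((r2−r1)/C) = asin(-5/58) = -4.9454°
wrap1 = π − 2β = 189.8909°
wrap2 = π + 2β = 170.1091°

wrap2=170.11_deg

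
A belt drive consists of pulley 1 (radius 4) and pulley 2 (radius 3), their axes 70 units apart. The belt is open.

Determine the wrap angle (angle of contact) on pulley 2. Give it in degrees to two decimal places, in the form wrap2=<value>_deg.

open belt: β = asin((r2−r1)/C) = asin(-1/70) = -0.8185°
wrap1 = π − 2β = 181.6371°
wrap2 = π + 2β = 178.3629°

wrap2=178.36_deg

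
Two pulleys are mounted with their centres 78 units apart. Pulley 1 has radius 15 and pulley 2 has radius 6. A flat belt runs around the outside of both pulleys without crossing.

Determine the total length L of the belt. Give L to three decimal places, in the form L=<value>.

L=223.013

open belt: β = asin((r2−r1)/C) = asin(-9/78) = -6.6258°
wrap1 = π − 2β = 193.2516°
wrap2 = π + 2β = 166.7484°
tangent length = C·cosβ = 77.4790
L = r1·wrap1 + r2·wrap2 + 2·C·cosβ = 15·3.3729 + 6·2.9103 + 2·77.4790 = 223.0131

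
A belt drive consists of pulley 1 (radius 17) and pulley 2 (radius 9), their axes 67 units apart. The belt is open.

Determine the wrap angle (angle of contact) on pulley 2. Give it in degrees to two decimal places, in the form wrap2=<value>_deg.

wrap2=166.28_deg

open belt: β = asin((r2−r1)/C) = asin(-8/67) = -6.8576°
wrap1 = π − 2β = 193.7153°
wrap2 = π + 2β = 166.2847°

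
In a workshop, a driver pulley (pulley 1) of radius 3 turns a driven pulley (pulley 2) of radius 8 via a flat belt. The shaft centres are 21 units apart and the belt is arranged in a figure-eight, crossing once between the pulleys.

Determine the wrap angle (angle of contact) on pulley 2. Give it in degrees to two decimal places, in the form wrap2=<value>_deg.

wrap2=243.18_deg

crossed belt: β = asin((r1+r2)/C) = asin(11/21) = 31.5881°
wrap1 = wrap2 = π + 2β = 243.1763°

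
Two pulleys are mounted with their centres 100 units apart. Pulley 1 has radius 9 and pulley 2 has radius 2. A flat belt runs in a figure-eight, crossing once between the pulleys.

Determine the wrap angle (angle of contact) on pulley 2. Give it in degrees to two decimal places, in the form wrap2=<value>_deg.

crossed belt: β = asin((r1+r2)/C) = asin(11/100) = 6.3153°
wrap1 = wrap2 = π + 2β = 192.6306°

wrap2=192.63_deg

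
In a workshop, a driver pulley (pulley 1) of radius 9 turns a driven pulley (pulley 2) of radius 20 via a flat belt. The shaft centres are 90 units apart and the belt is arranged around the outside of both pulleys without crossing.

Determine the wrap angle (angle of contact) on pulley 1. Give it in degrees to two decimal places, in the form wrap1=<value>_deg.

wrap1=165.96_deg

open belt: β = asin((r2−r1)/C) = asin(11/90) = 7.0204°
wrap1 = π − 2β = 165.9593°
wrap2 = π + 2β = 194.0407°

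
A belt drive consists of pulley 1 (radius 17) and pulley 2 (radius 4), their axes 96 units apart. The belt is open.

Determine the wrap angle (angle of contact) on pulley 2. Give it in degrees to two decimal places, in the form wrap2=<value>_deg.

open belt: β = asin((r2−r1)/C) = asin(-13/96) = -7.7827°
wrap1 = π − 2β = 195.5654°
wrap2 = π + 2β = 164.4346°

wrap2=164.43_deg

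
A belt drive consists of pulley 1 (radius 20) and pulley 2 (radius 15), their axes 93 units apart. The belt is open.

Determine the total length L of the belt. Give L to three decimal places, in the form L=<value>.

open belt: β = asin((r2−r1)/C) = asin(-5/93) = -3.0819°
wrap1 = π − 2β = 186.1638°
wrap2 = π + 2β = 173.8362°
tangent length = C·cosβ = 92.8655
L = r1·wrap1 + r2·wrap2 + 2·C·cosβ = 20·3.2492 + 15·3.0340 + 2·92.8655 = 296.2246

L=296.225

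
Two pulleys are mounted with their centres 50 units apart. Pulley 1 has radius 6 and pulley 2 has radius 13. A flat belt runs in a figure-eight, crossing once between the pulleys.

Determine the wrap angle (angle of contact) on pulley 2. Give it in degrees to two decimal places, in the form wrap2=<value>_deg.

crossed belt: β = asin((r1+r2)/C) = asin(19/50) = 22.3337°
wrap1 = wrap2 = π + 2β = 224.6674°

wrap2=224.67_deg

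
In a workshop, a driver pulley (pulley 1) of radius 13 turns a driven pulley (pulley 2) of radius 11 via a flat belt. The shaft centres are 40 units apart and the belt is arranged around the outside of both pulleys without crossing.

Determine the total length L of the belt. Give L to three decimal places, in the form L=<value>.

L=155.498

open belt: β = asin((r2−r1)/C) = asin(-2/40) = -2.8660°
wrap1 = π − 2β = 185.7320°
wrap2 = π + 2β = 174.2680°
tangent length = C·cosβ = 39.9500
L = r1·wrap1 + r2·wrap2 + 2·C·cosβ = 13·3.2416 + 11·3.0416 + 2·39.9500 = 155.4982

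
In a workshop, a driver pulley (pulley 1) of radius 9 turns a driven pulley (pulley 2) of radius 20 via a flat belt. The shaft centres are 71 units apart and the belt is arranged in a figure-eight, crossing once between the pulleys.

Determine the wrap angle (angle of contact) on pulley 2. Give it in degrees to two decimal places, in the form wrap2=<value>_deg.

wrap2=228.22_deg

crossed belt: β = asin((r1+r2)/C) = asin(29/71) = 24.1075°
wrap1 = wrap2 = π + 2β = 228.2151°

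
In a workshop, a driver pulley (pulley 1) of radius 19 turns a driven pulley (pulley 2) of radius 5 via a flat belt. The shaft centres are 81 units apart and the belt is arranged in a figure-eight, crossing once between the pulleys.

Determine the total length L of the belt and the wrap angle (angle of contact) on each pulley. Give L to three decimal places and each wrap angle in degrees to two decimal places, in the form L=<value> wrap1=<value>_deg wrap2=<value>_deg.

crossed belt: β = asin((r1+r2)/C) = asin(24/81) = 17.2353°
wrap1 = wrap2 = π + 2β = 214.4706°
tangent length = C·cosβ = 77.3628
L = (r1+r2)·wrap + 2·C·cosβ = 24·3.7432 + 2·77.3628 = 244.5628

L=244.563 wrap1=214.47_deg wrap2=214.47_deg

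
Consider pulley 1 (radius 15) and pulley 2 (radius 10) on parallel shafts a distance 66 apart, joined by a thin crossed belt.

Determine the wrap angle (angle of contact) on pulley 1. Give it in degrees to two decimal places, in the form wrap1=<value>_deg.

wrap1=224.52_deg

crossed belt: β = asin((r1+r2)/C) = asin(25/66) = 22.2586°
wrap1 = wrap2 = π + 2β = 224.5172°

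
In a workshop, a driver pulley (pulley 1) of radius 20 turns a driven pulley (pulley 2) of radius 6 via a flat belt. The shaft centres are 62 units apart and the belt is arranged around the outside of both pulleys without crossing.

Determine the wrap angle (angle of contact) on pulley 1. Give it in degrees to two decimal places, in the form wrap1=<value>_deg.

open belt: β = asin((r2−r1)/C) = asin(-14/62) = -13.0503°
wrap1 = π − 2β = 206.1006°
wrap2 = π + 2β = 153.8994°

wrap1=206.10_deg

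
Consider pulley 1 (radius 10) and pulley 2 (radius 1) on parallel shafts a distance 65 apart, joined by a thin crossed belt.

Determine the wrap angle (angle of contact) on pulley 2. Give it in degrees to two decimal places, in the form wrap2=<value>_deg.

wrap2=199.49_deg

crossed belt: β = asin((r1+r2)/C) = asin(11/65) = 9.7431°
wrap1 = wrap2 = π + 2β = 199.4862°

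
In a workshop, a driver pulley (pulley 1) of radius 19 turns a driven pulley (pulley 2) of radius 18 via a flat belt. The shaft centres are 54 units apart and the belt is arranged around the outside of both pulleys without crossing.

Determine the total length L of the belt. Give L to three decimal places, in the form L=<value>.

open belt: β = asin((r2−r1)/C) = asin(-1/54) = -1.0611°
wrap1 = π − 2β = 182.1222°
wrap2 = π + 2β = 177.8778°
tangent length = C·cosβ = 53.9907
L = r1·wrap1 + r2·wrap2 + 2·C·cosβ = 19·3.1786 + 18·3.1046 + 2·53.9907 = 224.2574

L=224.257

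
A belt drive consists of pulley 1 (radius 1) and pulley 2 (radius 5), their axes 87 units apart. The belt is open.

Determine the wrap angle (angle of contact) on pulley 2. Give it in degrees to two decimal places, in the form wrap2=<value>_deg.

wrap2=185.27_deg

open belt: β = asin((r2−r1)/C) = asin(4/87) = 2.6352°
wrap1 = π − 2β = 174.7296°
wrap2 = π + 2β = 185.2704°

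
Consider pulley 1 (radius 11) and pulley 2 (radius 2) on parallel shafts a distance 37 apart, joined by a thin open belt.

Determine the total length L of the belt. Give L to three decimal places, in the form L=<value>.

L=117.041

open belt: β = asin((r2−r1)/C) = asin(-9/37) = -14.0780°
wrap1 = π − 2β = 208.1561°
wrap2 = π + 2β = 151.8439°
tangent length = C·cosβ = 35.8887
L = r1·wrap1 + r2·wrap2 + 2·C·cosβ = 11·3.6330 + 2·2.6502 + 2·35.8887 = 117.0409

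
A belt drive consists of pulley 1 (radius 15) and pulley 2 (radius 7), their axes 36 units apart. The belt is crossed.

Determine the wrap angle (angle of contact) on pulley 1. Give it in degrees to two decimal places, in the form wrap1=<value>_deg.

crossed belt: β = asin((r1+r2)/C) = asin(22/36) = 37.6699°
wrap1 = wrap2 = π + 2β = 255.3398°

wrap1=255.34_deg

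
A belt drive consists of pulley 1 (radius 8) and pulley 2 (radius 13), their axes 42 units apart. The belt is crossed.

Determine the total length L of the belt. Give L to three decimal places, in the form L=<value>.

crossed belt: β = asin((r1+r2)/C) = asin(21/42) = 30.0000°
wrap1 = wrap2 = π + 2β = 240.0000°
tangent length = C·cosβ = 36.3731
L = (r1+r2)·wrap + 2·C·cosβ = 21·4.1888 + 2·36.3731 = 160.7107

L=160.711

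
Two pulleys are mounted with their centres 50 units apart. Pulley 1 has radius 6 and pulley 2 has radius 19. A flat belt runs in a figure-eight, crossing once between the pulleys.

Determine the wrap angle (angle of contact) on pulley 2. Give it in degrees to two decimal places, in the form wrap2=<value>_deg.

crossed belt: β = asin((r1+r2)/C) = asin(25/50) = 30.0000°
wrap1 = wrap2 = π + 2β = 240.0000°

wrap2=240.00_deg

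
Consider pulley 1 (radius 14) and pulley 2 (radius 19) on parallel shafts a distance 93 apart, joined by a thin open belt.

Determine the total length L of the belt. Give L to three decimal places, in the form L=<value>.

L=289.941

open belt: β = asin((r2−r1)/C) = asin(5/93) = 3.0819°
wrap1 = π − 2β = 173.8362°
wrap2 = π + 2β = 186.1638°
tangent length = C·cosβ = 92.8655
L = r1·wrap1 + r2·wrap2 + 2·C·cosβ = 14·3.0340 + 19·3.2492 + 2·92.8655 = 289.9414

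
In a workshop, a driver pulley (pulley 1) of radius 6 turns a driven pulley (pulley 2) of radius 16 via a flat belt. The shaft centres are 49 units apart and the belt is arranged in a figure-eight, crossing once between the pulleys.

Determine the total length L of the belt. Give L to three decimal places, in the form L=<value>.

crossed belt: β = asin((r1+r2)/C) = asin(22/49) = 26.6782°
wrap1 = wrap2 = π + 2β = 233.3565°
tangent length = C·cosβ = 43.7836
L = (r1+r2)·wrap + 2·C·cosβ = 22·4.0728 + 2·43.7836 = 177.1696

L=177.170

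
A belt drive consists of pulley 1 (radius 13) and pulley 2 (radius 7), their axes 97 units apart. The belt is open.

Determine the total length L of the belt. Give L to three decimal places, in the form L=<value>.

open belt: β = asin((r2−r1)/C) = asin(-6/97) = -3.5463°
wrap1 = π − 2β = 187.0927°
wrap2 = π + 2β = 172.9073°
tangent length = C·cosβ = 96.8143
L = r1·wrap1 + r2·wrap2 + 2·C·cosβ = 13·3.2654 + 7·3.0178 + 2·96.8143 = 257.2031

L=257.203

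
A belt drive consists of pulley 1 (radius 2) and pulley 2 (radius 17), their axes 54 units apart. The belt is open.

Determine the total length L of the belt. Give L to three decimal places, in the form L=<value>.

L=171.884

open belt: β = asin((r2−r1)/C) = asin(15/54) = 16.1276°
wrap1 = π − 2β = 147.7448°
wrap2 = π + 2β = 212.2552°
tangent length = C·cosβ = 51.8748
L = r1·wrap1 + r2·wrap2 + 2·C·cosβ = 2·2.5786 + 17·3.7046 + 2·51.8748 = 171.8844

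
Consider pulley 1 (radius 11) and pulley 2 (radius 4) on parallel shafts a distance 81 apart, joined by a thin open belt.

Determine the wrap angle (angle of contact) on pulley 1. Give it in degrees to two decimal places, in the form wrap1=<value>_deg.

wrap1=189.92_deg

open belt: β = asin((r2−r1)/C) = asin(-7/81) = -4.9577°
wrap1 = π − 2β = 189.9153°
wrap2 = π + 2β = 170.0847°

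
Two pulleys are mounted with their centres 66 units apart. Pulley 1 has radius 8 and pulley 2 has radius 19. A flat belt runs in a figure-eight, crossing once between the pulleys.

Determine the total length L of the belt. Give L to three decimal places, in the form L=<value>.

crossed belt: β = asin((r1+r2)/C) = asin(27/66) = 24.1477°
wrap1 = wrap2 = π + 2β = 228.2955°
tangent length = C·cosβ = 60.2246
L = (r1+r2)·wrap + 2·C·cosβ = 27·3.9845 + 2·60.2246 = 228.0309

L=228.031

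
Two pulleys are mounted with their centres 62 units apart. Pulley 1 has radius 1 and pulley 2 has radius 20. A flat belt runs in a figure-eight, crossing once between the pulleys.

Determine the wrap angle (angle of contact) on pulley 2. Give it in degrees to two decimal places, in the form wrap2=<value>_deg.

crossed belt: β = asin((r1+r2)/C) = asin(21/62) = 19.7983°
wrap1 = wrap2 = π + 2β = 219.5966°

wrap2=219.60_deg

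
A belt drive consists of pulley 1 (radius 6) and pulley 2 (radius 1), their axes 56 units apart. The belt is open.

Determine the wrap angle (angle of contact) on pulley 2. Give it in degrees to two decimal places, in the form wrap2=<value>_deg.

wrap2=169.75_deg

open belt: β = asin((r2−r1)/C) = asin(-5/56) = -5.1225°
wrap1 = π − 2β = 190.2450°
wrap2 = π + 2β = 169.7550°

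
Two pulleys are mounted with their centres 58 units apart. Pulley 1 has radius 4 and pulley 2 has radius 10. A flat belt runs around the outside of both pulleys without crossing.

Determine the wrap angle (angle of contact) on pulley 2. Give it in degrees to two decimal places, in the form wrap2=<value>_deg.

wrap2=191.88_deg

open belt: β = asin((r2−r1)/C) = asin(6/58) = 5.9378°
wrap1 = π − 2β = 168.1245°
wrap2 = π + 2β = 191.8755°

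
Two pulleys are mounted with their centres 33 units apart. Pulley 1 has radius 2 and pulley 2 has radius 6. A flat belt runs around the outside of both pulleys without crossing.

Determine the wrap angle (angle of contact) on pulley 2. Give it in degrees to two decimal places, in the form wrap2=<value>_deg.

open belt: β = asin((r2−r1)/C) = asin(4/33) = 6.9621°
wrap1 = π − 2β = 166.0759°
wrap2 = π + 2β = 193.9241°

wrap2=193.92_deg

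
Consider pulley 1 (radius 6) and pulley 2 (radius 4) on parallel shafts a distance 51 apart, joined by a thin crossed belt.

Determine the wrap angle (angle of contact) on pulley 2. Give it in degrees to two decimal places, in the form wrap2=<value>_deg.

wrap2=202.62_deg

crossed belt: β = asin((r1+r2)/C) = asin(10/51) = 11.3077°
wrap1 = wrap2 = π + 2β = 202.6155°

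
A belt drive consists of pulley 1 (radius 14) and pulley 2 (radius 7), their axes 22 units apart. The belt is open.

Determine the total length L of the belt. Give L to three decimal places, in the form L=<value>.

open belt: β = asin((r2−r1)/C) = asin(-7/22) = -18.5530°
wrap1 = π − 2β = 217.1060°
wrap2 = π + 2β = 142.8940°
tangent length = C·cosβ = 20.8567
L = r1·wrap1 + r2·wrap2 + 2·C·cosβ = 14·3.7892 + 7·2.4940 + 2·20.8567 = 112.2201

L=112.220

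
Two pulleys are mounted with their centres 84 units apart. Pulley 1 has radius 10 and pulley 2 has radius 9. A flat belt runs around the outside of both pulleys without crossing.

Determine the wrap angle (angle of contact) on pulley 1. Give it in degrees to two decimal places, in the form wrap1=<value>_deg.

open belt: β = asin((r2−r1)/C) = asin(-1/84) = -0.6821°
wrap1 = π − 2β = 181.3642°
wrap2 = π + 2β = 178.6358°

wrap1=181.36_deg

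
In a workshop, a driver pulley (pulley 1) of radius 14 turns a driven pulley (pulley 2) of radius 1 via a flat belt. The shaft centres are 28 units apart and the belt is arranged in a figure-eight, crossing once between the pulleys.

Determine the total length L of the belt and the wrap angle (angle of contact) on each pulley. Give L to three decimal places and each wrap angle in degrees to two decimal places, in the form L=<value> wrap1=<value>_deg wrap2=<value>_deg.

L=111.371 wrap1=244.78_deg wrap2=244.78_deg

crossed belt: β = asin((r1+r2)/C) = asin(15/28) = 32.3924°
wrap1 = wrap2 = π + 2β = 244.7847°
tangent length = C·cosβ = 23.6432
L = (r1+r2)·wrap + 2·C·cosβ = 15·4.2723 + 2·23.6432 = 111.3709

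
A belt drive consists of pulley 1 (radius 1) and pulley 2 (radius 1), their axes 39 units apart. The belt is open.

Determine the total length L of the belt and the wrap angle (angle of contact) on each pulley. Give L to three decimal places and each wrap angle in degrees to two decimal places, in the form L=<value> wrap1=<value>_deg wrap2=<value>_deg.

L=84.283 wrap1=180.00_deg wrap2=180.00_deg

open belt: β = asin((r2−r1)/C) = asin(0/39) = 0.0000°
wrap1 = π − 2β = 180.0000°
wrap2 = π + 2β = 180.0000°
tangent length = C·cosβ = 39.0000
L = r1·wrap1 + r2·wrap2 + 2·C·cosβ = 1·3.1416 + 1·3.1416 + 2·39.0000 = 84.2832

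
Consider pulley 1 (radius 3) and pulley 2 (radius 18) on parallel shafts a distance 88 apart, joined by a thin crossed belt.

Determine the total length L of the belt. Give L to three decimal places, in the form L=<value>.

L=247.009

crossed belt: β = asin((r1+r2)/C) = asin(21/88) = 13.8061°
wrap1 = wrap2 = π + 2β = 207.6121°
tangent length = C·cosβ = 85.4576
L = (r1+r2)·wrap + 2·C·cosβ = 21·3.6235 + 2·85.4576 = 247.0090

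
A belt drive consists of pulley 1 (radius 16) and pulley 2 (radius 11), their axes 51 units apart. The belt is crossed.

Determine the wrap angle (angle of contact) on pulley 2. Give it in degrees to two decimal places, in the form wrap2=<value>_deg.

crossed belt: β = asin((r1+r2)/C) = asin(27/51) = 31.9657°
wrap1 = wrap2 = π + 2β = 243.9314°

wrap2=243.93_deg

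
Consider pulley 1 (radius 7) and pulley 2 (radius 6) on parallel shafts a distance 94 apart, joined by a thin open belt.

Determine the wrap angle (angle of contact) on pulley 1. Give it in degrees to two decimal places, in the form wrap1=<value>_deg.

wrap1=181.22_deg

open belt: β = asin((r2−r1)/C) = asin(-1/94) = -0.6095°
wrap1 = π − 2β = 181.2191°
wrap2 = π + 2β = 178.7809°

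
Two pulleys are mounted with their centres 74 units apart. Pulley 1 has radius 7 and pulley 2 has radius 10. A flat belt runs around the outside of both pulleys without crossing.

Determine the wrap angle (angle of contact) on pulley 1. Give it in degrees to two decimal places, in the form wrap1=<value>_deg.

wrap1=175.35_deg

open belt: β = asin((r2−r1)/C) = asin(3/74) = 2.3234°
wrap1 = π − 2β = 175.3531°
wrap2 = π + 2β = 184.6469°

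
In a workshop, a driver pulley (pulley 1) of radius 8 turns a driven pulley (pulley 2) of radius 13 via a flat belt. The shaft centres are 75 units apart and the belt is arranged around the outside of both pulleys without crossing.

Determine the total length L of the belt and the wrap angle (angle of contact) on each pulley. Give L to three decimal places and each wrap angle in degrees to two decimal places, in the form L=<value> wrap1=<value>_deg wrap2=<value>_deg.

L=216.307 wrap1=172.35_deg wrap2=187.65_deg

open belt: β = asin((r2−r1)/C) = asin(5/75) = 3.8226°
wrap1 = π − 2β = 172.3549°
wrap2 = π + 2β = 187.6451°
tangent length = C·cosβ = 74.8331
L = r1·wrap1 + r2·wrap2 + 2·C·cosβ = 8·3.0082 + 13·3.2750 + 2·74.8331 = 216.3069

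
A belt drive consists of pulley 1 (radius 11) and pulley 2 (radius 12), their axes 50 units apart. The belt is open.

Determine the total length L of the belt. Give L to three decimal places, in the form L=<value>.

open belt: β = asin((r2−r1)/C) = asin(1/50) = 1.1460°
wrap1 = π − 2β = 177.7080°
wrap2 = π + 2β = 182.2920°
tangent length = C·cosβ = 49.9900
L = r1·wrap1 + r2·wrap2 + 2·C·cosβ = 11·3.1016 + 12·3.1816 + 2·49.9900 = 172.2766

L=172.277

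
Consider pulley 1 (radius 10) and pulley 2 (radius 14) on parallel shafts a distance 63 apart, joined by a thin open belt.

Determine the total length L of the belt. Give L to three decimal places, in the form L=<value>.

L=201.652

open belt: β = asin((r2−r1)/C) = asin(4/63) = 3.6403°
wrap1 = π − 2β = 172.7194°
wrap2 = π + 2β = 187.2806°
tangent length = C·cosβ = 62.8729
L = r1·wrap1 + r2·wrap2 + 2·C·cosβ = 10·3.0145 + 14·3.2687 + 2·62.8729 = 201.6523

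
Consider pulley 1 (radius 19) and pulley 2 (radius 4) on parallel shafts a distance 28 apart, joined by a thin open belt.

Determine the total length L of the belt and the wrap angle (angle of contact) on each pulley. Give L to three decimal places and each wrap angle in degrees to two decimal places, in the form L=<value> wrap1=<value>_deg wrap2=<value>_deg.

L=136.504 wrap1=244.78_deg wrap2=115.22_deg

open belt: β = asin((r2−r1)/C) = asin(-15/28) = -32.3924°
wrap1 = π − 2β = 244.7847°
wrap2 = π + 2β = 115.2153°
tangent length = C·cosβ = 23.6432
L = r1·wrap1 + r2·wrap2 + 2·C·cosβ = 19·4.2723 + 4·2.0109 + 2·23.6432 = 136.5036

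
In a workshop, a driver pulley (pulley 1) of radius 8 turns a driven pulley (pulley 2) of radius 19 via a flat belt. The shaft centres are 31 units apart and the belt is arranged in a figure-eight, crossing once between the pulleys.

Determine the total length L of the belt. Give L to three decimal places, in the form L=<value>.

L=172.373

crossed belt: β = asin((r1+r2)/C) = asin(27/31) = 60.5713°
wrap1 = wrap2 = π + 2β = 301.1426°
tangent length = C·cosβ = 15.2315
L = (r1+r2)·wrap + 2·C·cosβ = 27·5.2559 + 2·15.2315 = 172.3732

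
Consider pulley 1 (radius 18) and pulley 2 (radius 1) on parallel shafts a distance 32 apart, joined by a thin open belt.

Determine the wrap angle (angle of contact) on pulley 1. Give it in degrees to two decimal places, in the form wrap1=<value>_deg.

open belt: β = asin((r2−r1)/C) = asin(-17/32) = -32.0900°
wrap1 = π − 2β = 244.1799°
wrap2 = π + 2β = 115.8201°

wrap1=244.18_deg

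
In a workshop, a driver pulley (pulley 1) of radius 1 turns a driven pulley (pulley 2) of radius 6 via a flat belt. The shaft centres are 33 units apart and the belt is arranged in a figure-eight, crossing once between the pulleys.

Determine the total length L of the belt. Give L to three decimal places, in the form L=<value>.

L=89.482

crossed belt: β = asin((r1+r2)/C) = asin(7/33) = 12.2467°
wrap1 = wrap2 = π + 2β = 204.4934°
tangent length = C·cosβ = 32.2490
L = (r1+r2)·wrap + 2·C·cosβ = 7·3.5691 + 2·32.2490 = 89.4816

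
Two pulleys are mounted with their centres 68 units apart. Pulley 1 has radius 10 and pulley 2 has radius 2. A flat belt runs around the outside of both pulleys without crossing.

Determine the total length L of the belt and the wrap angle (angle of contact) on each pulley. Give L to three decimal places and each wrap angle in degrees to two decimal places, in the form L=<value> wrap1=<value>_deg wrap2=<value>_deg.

L=174.641 wrap1=193.51_deg wrap2=166.49_deg

open belt: β = asin((r2−r1)/C) = asin(-8/68) = -6.7563°
wrap1 = π − 2β = 193.5127°
wrap2 = π + 2β = 166.4873°
tangent length = C·cosβ = 67.5278
L = r1·wrap1 + r2·wrap2 + 2·C·cosβ = 10·3.3774 + 2·2.9058 + 2·67.5278 = 174.6414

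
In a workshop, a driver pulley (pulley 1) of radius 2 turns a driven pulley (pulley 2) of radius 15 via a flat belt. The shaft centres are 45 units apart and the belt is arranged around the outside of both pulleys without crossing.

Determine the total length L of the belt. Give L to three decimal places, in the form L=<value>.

open belt: β = asin((r2−r1)/C) = asin(13/45) = 16.7914°
wrap1 = π − 2β = 146.4171°
wrap2 = π + 2β = 213.5829°
tangent length = C·cosβ = 43.0813
L = r1·wrap1 + r2·wrap2 + 2·C·cosβ = 2·2.5555 + 15·3.7277 + 2·43.0813 = 147.1894

L=147.189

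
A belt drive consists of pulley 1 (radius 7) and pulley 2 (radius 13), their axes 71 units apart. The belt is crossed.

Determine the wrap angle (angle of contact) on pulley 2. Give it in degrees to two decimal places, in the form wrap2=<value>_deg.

wrap2=212.72_deg

crossed belt: β = asin((r1+r2)/C) = asin(20/71) = 16.3611°
wrap1 = wrap2 = π + 2β = 212.7222°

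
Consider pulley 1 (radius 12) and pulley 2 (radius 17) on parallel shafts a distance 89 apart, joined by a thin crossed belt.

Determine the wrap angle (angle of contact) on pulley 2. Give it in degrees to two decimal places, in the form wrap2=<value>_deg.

crossed belt: β = asin((r1+r2)/C) = asin(29/89) = 19.0166°
wrap1 = wrap2 = π + 2β = 218.0333°

wrap2=218.03_deg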